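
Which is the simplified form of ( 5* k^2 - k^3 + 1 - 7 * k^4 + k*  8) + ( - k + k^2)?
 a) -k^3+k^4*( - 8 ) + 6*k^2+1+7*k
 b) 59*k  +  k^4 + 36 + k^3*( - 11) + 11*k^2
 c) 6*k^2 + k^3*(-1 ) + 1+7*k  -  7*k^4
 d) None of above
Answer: c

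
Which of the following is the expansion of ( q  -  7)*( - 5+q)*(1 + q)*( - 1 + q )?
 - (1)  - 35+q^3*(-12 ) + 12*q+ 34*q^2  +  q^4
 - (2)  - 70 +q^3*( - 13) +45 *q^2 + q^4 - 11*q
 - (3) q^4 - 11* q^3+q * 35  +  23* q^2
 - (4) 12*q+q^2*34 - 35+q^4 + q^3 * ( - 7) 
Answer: 1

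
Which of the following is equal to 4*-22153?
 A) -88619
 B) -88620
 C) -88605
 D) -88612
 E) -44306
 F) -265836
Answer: D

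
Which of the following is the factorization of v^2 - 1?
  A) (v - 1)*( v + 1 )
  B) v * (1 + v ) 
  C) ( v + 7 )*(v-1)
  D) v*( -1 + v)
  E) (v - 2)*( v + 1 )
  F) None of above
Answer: A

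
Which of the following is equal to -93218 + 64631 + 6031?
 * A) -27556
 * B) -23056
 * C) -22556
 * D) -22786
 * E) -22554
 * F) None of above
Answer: C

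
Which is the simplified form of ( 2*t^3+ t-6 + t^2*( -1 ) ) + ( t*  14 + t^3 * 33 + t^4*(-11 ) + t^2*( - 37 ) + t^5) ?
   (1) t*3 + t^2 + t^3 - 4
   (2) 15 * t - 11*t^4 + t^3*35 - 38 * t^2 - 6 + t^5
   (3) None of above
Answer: 2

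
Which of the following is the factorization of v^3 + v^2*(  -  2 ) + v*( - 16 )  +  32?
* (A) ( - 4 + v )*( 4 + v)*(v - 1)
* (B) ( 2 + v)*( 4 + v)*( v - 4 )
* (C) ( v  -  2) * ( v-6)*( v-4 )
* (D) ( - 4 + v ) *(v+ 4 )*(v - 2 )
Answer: D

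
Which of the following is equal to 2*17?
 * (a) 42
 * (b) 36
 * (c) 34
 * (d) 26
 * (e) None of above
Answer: c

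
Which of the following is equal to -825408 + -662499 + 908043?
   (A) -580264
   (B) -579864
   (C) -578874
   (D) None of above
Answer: B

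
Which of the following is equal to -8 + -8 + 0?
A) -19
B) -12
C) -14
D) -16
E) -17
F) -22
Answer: D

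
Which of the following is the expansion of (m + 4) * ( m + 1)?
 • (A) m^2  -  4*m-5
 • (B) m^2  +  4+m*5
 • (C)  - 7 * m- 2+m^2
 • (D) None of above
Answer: B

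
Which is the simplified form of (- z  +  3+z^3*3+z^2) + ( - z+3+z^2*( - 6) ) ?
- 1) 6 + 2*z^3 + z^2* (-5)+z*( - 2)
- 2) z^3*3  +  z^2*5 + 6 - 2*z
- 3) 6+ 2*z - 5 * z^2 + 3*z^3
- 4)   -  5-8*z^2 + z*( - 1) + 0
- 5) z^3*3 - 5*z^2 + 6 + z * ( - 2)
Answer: 5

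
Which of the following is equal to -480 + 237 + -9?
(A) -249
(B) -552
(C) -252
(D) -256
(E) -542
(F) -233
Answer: C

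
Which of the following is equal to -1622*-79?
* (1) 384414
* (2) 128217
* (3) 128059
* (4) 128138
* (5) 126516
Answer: 4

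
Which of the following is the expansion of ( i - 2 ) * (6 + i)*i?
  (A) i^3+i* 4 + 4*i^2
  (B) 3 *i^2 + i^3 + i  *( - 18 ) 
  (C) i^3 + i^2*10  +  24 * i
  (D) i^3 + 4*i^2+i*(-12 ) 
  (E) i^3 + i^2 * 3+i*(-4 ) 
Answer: D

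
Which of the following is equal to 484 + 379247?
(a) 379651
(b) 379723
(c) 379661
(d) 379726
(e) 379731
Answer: e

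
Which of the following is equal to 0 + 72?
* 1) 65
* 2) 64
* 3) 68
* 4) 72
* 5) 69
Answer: 4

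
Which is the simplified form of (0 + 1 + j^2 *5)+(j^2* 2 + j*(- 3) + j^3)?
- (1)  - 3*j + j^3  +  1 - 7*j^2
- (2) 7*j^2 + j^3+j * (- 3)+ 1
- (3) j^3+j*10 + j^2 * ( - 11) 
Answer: 2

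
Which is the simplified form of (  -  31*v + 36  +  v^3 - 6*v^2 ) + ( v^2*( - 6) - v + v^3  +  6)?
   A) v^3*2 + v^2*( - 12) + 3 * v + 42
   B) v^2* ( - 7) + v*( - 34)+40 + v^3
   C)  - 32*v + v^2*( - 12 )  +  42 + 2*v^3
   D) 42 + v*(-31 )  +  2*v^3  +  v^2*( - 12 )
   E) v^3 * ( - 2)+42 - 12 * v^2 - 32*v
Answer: C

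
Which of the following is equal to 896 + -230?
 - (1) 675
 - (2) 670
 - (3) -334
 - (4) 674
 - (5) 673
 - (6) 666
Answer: 6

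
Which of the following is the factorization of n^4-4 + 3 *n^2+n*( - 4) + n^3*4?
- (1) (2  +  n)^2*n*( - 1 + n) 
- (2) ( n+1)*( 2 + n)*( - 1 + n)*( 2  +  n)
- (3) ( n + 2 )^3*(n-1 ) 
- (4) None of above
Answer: 2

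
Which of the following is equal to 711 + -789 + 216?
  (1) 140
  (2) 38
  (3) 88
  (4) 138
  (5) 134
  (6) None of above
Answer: 4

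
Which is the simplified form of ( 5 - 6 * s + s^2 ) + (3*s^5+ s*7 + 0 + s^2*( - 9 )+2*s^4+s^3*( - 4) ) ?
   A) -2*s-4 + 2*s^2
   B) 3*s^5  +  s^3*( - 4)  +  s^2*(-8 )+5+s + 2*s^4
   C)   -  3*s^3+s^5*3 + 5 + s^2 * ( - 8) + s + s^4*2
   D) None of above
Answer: B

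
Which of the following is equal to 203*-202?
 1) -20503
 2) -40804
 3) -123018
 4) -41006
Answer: 4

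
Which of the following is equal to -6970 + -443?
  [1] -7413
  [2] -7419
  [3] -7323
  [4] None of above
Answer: 1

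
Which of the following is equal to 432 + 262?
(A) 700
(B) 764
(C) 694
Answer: C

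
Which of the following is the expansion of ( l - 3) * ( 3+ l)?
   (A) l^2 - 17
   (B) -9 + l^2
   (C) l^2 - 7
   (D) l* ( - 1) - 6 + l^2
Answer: B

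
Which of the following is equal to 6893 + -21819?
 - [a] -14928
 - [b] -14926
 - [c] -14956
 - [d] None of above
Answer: b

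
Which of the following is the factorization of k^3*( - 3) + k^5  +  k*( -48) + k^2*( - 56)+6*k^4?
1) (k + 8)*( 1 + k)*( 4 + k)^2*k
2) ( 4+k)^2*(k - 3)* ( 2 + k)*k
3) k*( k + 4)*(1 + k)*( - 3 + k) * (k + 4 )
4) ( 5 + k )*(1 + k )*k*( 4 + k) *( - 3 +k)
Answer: 3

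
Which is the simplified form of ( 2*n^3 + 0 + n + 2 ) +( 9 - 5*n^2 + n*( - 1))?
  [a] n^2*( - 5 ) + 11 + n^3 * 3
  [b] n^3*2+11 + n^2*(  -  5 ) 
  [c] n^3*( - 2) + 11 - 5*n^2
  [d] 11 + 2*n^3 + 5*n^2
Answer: b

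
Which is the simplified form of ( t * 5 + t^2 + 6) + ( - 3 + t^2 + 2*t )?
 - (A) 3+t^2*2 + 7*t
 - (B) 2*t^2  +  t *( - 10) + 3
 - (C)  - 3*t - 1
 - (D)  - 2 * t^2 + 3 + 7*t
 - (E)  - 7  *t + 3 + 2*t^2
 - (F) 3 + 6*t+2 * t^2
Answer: A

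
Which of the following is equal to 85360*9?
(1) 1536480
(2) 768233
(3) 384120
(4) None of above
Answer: 4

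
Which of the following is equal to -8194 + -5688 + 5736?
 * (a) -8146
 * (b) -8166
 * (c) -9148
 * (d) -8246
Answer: a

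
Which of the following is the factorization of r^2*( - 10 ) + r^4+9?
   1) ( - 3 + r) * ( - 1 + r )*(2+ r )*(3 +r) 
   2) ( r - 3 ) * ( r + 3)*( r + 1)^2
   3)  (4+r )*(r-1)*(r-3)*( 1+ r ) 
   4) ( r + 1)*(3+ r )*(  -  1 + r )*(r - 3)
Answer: 4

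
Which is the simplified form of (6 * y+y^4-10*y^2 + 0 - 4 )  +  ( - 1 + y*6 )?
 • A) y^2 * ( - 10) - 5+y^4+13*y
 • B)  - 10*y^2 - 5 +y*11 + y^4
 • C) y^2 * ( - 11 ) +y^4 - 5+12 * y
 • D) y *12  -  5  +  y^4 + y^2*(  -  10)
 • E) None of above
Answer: D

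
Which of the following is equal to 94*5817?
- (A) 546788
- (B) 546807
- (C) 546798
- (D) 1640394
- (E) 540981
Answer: C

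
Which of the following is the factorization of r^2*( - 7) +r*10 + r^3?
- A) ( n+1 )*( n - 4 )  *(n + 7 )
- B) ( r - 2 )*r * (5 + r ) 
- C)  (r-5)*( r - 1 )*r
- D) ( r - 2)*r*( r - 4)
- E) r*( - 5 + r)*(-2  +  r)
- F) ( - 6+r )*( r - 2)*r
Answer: E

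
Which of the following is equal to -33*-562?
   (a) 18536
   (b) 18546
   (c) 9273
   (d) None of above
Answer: b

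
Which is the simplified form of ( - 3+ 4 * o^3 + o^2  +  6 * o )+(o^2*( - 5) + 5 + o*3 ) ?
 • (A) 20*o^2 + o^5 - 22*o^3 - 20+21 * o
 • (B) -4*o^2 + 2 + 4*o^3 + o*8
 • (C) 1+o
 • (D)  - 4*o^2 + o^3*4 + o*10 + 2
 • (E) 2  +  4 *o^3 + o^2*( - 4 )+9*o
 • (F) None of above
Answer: E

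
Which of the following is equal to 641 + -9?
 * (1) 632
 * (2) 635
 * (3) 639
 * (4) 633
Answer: 1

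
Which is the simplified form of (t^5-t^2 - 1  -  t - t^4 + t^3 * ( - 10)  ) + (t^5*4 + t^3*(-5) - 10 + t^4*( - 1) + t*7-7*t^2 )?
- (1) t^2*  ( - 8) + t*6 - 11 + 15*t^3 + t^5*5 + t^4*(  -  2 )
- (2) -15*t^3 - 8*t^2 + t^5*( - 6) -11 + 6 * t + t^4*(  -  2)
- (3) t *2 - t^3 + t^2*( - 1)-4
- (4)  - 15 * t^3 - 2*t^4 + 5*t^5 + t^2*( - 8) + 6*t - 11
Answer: 4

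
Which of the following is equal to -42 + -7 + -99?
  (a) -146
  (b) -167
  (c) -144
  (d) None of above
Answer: d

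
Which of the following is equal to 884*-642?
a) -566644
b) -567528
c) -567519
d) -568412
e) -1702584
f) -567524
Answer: b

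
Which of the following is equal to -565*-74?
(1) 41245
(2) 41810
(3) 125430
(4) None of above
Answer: 2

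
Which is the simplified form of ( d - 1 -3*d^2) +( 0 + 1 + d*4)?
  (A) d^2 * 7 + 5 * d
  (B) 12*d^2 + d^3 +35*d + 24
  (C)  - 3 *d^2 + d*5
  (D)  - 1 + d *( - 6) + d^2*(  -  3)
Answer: C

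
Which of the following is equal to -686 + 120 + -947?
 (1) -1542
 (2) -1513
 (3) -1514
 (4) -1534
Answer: 2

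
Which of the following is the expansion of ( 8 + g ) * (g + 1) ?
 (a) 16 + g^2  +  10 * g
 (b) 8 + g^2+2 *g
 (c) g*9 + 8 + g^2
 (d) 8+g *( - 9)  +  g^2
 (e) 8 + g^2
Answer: c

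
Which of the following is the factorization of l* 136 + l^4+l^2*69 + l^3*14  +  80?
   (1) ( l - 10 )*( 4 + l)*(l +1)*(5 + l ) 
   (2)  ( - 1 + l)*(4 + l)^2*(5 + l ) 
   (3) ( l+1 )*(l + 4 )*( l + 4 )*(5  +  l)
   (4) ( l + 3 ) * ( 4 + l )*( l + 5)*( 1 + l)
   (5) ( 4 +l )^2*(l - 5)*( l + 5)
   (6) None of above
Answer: 3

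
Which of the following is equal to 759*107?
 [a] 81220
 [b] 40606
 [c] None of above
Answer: c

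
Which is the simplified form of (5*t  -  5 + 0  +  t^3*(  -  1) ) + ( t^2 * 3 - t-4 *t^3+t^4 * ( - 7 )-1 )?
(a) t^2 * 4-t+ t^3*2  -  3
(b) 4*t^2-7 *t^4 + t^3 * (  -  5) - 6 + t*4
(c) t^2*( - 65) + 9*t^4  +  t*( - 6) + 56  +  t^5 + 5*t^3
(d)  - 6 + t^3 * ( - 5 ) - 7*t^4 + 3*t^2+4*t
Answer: d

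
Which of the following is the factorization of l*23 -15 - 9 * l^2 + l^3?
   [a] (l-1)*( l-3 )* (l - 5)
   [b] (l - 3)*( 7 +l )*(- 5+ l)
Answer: a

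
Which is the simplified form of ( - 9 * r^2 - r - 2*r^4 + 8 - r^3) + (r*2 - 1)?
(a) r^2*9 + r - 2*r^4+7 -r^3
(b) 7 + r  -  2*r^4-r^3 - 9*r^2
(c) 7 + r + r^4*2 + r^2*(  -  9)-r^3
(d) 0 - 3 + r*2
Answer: b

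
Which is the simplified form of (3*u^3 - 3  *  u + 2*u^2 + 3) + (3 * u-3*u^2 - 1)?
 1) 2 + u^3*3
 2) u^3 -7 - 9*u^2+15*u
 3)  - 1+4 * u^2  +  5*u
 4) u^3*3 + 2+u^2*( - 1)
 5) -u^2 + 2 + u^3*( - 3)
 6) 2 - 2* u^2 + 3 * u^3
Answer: 4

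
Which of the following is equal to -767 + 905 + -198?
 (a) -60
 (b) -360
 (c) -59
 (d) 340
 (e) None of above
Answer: a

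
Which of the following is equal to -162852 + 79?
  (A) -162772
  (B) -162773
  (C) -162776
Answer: B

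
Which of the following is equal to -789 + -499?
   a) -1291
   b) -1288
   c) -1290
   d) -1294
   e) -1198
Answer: b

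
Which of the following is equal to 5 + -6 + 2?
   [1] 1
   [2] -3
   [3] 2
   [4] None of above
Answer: 1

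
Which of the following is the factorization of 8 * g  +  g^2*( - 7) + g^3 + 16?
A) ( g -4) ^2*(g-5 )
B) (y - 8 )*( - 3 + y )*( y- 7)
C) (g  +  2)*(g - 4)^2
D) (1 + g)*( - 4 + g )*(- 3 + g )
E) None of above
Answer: E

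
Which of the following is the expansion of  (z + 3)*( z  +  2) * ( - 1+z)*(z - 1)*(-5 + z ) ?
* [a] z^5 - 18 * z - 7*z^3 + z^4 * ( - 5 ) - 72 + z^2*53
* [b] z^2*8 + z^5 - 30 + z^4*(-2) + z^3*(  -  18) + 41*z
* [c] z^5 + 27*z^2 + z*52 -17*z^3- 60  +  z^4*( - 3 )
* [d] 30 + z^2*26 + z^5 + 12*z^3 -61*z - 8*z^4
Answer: b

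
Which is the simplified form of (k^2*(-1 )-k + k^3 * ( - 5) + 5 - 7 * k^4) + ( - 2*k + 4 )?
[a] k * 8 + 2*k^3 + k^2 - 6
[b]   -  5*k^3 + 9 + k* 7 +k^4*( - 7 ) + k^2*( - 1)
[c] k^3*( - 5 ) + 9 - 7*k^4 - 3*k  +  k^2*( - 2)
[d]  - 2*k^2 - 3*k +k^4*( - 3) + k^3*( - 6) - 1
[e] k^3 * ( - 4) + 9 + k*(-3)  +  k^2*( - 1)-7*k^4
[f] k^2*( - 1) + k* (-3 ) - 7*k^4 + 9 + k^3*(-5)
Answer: f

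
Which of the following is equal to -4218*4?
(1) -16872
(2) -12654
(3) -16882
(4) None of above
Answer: 1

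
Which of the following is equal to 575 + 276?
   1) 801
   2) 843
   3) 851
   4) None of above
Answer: 3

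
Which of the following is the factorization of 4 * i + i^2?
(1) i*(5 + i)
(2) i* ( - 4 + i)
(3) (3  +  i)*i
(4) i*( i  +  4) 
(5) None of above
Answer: 4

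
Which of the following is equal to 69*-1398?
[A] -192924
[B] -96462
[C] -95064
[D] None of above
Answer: B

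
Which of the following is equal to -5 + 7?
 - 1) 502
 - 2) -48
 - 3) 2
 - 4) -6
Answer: 3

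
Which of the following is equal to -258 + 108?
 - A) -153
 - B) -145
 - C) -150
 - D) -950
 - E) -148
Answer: C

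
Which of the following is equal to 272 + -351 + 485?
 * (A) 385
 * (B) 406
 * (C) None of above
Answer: B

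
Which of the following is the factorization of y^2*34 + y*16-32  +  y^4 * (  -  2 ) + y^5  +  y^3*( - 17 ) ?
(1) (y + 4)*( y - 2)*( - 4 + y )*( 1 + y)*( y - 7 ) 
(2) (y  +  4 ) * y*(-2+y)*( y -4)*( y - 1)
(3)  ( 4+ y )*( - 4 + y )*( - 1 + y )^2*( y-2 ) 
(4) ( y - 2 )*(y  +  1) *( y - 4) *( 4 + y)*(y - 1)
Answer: 4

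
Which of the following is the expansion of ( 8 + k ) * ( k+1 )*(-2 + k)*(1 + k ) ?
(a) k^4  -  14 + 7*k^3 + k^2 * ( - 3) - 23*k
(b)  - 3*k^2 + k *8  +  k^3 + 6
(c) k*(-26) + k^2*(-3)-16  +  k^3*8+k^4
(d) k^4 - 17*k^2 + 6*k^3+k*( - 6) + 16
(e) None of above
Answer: c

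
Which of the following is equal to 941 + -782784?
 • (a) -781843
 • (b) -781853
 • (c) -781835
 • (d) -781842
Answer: a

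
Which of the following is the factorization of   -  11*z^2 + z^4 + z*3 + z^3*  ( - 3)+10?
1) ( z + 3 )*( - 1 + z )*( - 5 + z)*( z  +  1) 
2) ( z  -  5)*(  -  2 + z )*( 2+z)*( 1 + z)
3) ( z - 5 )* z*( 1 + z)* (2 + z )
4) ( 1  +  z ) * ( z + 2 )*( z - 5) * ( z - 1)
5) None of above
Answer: 4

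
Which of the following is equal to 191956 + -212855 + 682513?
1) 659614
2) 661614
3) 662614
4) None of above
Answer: 2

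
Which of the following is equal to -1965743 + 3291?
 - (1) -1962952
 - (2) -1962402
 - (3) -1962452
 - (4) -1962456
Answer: 3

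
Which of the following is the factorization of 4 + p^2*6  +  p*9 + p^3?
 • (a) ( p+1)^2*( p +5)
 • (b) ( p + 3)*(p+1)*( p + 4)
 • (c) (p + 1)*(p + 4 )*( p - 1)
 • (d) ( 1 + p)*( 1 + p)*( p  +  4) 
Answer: d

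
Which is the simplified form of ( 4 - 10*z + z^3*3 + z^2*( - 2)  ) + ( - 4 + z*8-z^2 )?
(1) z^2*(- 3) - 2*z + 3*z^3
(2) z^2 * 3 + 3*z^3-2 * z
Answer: 1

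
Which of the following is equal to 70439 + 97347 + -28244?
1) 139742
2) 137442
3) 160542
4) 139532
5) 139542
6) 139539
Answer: 5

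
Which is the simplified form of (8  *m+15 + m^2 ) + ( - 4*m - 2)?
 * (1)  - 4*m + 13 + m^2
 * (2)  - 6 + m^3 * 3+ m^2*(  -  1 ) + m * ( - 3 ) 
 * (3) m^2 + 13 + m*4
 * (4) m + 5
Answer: 3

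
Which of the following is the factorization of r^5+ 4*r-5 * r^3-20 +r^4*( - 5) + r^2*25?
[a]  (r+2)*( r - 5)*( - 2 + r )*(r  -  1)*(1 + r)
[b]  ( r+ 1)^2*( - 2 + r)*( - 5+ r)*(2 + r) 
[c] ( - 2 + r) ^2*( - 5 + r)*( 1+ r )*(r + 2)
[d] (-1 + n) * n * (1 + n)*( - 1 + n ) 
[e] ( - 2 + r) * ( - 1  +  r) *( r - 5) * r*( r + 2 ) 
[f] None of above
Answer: a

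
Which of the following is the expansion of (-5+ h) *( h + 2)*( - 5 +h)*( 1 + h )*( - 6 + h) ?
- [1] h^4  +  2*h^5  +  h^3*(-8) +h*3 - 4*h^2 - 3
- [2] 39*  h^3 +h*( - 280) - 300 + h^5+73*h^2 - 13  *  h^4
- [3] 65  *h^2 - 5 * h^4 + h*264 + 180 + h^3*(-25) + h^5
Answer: 2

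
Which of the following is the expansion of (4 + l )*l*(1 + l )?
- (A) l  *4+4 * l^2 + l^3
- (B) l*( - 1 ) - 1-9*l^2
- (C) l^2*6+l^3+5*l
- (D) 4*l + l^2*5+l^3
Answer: D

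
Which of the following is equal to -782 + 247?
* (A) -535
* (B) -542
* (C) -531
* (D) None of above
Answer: A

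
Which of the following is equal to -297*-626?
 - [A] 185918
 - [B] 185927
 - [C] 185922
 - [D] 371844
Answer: C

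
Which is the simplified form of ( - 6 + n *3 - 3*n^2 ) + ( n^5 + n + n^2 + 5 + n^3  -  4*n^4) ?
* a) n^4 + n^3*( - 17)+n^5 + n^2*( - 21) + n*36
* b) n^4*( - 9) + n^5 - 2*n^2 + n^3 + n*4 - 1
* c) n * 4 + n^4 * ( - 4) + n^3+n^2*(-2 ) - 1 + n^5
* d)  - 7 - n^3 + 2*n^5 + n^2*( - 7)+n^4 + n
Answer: c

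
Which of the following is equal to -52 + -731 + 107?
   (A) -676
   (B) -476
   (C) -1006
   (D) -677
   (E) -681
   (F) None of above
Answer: A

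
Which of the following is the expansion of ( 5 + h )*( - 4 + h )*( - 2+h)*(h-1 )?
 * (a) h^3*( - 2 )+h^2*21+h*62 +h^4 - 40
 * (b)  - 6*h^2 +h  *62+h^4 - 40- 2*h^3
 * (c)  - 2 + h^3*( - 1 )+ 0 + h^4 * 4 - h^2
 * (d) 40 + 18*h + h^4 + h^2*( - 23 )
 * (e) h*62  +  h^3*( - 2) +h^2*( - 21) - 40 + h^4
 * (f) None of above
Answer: e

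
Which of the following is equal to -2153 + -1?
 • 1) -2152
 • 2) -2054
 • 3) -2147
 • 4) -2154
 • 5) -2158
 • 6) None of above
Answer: 4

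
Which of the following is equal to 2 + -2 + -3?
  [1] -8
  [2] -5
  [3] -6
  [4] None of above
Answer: 4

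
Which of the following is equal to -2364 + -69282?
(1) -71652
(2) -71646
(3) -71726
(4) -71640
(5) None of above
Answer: 2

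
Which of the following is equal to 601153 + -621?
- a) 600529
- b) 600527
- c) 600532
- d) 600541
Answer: c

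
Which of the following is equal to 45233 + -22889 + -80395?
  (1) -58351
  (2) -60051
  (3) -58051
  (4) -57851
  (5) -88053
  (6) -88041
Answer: 3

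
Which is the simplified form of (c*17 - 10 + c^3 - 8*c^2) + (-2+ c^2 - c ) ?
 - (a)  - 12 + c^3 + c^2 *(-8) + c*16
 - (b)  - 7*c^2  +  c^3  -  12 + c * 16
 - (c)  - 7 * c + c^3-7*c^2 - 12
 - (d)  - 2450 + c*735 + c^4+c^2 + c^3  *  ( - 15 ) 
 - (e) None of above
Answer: b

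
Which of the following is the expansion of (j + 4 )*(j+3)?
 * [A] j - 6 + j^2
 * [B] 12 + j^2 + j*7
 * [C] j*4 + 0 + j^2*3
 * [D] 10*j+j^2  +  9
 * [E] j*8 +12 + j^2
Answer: B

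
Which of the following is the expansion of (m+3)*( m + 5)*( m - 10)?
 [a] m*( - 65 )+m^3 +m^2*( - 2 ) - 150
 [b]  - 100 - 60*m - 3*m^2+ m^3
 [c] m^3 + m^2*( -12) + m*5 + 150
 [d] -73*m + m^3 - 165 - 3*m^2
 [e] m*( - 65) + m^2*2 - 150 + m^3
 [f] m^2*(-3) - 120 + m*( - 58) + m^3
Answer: a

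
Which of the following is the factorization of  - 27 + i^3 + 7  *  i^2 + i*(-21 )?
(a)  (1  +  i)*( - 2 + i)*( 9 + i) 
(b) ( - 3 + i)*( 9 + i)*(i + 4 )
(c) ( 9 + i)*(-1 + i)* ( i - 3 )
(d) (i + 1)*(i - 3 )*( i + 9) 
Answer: d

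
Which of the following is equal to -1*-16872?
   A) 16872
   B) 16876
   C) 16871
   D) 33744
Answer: A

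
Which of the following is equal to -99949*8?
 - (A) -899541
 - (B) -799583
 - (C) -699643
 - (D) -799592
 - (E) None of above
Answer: D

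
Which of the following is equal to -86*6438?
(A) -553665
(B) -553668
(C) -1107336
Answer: B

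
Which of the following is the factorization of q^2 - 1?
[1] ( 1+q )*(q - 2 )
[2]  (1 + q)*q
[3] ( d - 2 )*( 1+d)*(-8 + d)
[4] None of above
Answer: 4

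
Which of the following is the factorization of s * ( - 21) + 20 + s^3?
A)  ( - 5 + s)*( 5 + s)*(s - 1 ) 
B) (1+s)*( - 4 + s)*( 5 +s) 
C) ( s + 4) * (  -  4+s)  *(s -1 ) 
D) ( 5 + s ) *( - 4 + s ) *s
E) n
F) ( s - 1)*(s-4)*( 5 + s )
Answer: F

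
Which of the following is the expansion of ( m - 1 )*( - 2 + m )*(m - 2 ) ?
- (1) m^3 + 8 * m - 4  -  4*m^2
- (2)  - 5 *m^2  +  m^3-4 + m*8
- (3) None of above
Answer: 2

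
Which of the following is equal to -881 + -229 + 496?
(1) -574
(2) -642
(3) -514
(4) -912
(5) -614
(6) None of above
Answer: 5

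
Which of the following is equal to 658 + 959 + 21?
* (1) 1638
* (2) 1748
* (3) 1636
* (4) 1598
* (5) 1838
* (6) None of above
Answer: 1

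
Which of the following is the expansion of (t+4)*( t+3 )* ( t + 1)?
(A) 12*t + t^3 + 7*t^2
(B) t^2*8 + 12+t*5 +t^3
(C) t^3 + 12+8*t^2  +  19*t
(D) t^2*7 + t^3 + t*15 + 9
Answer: C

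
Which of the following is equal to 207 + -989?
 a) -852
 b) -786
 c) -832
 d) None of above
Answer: d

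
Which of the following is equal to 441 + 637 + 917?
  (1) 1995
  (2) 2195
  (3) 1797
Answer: 1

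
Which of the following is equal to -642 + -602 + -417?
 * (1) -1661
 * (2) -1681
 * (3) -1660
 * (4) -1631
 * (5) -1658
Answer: 1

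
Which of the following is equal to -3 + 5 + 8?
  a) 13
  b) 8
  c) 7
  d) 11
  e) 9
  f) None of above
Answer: f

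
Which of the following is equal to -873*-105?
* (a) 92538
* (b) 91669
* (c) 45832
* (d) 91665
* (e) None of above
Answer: d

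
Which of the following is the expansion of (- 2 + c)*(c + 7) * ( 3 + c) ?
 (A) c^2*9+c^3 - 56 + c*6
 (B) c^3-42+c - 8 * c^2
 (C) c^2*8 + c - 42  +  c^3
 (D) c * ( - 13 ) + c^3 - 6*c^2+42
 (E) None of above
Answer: C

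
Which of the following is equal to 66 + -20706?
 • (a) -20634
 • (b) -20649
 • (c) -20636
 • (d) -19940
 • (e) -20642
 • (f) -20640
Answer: f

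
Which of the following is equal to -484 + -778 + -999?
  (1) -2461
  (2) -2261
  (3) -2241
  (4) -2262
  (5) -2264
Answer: 2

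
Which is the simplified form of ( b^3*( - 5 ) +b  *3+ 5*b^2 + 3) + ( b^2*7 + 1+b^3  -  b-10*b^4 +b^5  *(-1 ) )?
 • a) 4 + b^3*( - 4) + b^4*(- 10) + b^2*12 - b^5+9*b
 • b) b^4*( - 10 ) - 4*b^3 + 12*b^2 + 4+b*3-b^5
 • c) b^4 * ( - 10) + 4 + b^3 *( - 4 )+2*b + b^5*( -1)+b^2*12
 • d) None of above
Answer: c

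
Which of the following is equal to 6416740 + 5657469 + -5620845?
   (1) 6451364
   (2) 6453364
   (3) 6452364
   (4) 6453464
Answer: 2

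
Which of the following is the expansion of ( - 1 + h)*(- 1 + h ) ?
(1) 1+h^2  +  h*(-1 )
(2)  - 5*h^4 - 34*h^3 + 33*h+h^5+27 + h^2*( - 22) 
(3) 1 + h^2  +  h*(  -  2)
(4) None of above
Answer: 3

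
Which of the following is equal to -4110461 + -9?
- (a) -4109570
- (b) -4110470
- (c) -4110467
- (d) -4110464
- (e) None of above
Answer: b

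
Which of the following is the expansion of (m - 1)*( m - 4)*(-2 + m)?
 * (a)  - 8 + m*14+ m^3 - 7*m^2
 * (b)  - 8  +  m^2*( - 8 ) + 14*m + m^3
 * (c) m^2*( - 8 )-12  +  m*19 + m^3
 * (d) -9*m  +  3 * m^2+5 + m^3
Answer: a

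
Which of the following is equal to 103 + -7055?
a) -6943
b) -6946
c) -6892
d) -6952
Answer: d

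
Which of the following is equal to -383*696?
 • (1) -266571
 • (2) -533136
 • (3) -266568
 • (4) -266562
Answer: 3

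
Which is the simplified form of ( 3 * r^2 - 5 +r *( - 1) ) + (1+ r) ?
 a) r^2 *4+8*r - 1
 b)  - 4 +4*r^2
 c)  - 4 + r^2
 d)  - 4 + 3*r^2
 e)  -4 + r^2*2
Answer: d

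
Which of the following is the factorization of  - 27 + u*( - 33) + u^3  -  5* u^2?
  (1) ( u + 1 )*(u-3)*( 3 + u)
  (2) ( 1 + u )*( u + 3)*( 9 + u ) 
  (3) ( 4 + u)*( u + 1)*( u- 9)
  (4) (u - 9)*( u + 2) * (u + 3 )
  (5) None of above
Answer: 5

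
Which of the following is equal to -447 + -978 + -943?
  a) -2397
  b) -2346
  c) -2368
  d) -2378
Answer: c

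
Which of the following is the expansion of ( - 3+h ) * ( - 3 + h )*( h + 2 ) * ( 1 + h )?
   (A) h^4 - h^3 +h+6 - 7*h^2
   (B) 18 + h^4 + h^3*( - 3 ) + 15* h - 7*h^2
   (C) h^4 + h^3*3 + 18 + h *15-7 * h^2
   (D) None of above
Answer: B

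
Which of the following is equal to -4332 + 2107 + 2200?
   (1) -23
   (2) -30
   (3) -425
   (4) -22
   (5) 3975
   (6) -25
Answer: 6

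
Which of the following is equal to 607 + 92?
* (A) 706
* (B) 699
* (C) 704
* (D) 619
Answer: B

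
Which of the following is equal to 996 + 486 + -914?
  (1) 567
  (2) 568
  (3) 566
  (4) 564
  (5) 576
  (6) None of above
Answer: 2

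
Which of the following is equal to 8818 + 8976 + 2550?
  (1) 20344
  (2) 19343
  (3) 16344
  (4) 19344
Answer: 1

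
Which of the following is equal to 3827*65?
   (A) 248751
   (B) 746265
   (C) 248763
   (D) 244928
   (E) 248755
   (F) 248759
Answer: E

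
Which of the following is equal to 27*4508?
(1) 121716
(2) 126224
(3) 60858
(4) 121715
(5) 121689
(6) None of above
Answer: 1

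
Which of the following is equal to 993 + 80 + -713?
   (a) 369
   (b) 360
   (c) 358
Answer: b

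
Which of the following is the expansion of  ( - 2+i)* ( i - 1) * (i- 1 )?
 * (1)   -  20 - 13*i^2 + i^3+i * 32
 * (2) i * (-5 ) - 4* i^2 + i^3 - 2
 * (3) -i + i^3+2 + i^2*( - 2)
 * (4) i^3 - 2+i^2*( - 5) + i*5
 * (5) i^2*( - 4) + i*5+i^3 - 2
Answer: 5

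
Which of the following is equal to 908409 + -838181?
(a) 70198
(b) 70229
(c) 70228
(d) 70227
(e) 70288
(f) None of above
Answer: c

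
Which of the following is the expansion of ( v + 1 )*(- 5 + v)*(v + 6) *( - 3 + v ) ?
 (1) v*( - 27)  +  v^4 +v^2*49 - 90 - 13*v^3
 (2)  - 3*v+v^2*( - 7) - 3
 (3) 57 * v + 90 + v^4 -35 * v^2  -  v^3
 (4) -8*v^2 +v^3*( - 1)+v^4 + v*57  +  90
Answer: 3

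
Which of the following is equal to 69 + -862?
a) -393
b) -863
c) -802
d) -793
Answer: d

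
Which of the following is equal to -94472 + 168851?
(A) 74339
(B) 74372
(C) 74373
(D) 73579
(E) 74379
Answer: E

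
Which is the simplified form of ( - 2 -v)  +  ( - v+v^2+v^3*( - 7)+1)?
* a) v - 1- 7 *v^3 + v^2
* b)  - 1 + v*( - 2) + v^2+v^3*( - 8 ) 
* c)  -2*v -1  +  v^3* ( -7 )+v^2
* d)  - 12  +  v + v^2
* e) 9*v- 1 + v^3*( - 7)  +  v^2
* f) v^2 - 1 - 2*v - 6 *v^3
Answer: c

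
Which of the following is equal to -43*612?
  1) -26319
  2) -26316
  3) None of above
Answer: 2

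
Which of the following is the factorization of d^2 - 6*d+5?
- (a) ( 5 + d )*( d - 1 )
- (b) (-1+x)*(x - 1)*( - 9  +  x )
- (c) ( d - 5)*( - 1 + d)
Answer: c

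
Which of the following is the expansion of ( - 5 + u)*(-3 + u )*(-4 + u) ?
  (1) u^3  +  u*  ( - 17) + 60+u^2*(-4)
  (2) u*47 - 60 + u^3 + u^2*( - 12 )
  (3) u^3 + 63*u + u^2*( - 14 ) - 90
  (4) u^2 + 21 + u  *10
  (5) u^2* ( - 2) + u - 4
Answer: 2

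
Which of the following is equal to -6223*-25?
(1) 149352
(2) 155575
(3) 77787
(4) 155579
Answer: 2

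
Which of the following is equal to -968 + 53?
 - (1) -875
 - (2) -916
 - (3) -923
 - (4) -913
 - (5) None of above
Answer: 5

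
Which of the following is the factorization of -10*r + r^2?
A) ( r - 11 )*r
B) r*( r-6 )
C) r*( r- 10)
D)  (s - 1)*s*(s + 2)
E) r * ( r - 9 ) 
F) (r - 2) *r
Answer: C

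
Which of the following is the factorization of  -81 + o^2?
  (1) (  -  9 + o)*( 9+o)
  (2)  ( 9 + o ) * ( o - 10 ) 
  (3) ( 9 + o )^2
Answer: 1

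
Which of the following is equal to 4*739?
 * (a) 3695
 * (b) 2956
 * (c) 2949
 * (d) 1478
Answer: b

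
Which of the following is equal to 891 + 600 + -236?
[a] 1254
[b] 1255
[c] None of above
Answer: b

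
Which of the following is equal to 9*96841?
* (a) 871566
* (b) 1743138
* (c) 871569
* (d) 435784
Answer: c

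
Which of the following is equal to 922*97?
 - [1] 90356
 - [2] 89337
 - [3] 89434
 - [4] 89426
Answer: 3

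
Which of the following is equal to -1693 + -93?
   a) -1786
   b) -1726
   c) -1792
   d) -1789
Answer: a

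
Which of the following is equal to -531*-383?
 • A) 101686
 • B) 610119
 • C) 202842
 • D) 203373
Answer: D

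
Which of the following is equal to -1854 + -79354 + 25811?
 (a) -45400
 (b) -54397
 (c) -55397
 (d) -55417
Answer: c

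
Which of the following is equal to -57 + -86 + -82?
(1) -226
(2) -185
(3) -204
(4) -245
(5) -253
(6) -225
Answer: 6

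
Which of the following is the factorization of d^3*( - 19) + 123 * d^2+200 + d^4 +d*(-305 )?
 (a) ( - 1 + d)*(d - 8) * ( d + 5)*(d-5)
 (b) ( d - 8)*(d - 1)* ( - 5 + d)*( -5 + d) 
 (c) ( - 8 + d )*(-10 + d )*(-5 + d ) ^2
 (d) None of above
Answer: b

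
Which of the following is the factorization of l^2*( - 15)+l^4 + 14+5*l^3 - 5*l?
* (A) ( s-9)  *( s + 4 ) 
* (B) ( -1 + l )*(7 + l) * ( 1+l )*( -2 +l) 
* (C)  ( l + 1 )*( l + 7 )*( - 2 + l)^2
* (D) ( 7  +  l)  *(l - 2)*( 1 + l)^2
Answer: B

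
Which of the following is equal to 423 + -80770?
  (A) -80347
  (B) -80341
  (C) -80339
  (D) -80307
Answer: A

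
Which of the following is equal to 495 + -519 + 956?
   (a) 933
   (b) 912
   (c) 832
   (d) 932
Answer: d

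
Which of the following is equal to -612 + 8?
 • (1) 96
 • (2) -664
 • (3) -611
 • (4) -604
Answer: 4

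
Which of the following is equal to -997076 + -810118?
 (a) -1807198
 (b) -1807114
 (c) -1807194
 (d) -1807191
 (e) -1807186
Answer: c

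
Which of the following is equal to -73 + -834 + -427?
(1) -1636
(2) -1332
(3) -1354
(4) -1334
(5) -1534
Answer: 4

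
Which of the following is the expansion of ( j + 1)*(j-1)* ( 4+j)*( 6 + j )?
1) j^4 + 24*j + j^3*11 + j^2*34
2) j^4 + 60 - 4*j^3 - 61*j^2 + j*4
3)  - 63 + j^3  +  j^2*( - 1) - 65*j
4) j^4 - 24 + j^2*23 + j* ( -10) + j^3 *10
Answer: 4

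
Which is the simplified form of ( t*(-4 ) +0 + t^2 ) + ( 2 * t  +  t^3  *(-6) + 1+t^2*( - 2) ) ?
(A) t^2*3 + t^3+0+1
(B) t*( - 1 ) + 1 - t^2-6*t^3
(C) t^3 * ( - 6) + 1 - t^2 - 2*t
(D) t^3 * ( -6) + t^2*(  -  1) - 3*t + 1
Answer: C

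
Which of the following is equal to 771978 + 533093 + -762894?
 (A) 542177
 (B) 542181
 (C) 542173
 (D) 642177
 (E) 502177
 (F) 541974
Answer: A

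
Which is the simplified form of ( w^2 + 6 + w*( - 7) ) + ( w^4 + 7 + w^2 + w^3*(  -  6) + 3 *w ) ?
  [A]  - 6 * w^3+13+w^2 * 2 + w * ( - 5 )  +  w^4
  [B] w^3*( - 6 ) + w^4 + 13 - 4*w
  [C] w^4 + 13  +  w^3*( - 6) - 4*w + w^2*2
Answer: C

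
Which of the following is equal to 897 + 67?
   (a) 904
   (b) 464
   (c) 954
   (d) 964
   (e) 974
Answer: d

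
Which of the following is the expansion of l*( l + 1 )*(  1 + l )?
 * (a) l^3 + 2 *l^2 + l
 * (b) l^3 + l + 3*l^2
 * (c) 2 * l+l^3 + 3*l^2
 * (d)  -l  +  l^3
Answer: a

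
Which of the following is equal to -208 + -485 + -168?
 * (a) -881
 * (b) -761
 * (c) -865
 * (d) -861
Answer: d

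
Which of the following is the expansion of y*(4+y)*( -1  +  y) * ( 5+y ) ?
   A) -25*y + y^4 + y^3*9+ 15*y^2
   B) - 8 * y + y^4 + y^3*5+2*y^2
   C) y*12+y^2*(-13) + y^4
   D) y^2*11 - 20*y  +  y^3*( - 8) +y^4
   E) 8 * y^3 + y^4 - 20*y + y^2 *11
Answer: E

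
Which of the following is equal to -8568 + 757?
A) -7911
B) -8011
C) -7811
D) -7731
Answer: C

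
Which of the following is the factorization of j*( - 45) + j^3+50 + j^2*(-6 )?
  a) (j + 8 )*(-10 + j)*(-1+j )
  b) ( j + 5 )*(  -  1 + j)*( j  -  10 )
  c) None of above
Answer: b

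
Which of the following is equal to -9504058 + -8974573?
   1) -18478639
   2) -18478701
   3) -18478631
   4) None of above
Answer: 3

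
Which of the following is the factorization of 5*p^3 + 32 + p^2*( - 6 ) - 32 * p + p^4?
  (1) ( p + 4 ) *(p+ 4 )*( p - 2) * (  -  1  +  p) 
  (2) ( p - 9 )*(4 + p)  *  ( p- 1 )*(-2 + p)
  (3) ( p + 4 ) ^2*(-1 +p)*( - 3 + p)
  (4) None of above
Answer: 1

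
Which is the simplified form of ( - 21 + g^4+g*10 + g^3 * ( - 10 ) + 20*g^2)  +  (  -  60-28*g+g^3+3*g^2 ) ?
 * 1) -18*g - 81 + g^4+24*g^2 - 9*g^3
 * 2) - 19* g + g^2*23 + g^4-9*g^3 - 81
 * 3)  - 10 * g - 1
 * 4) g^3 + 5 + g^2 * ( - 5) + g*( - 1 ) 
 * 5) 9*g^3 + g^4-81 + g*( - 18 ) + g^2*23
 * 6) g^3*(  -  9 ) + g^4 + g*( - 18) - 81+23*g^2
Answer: 6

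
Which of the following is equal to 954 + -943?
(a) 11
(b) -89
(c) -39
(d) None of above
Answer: a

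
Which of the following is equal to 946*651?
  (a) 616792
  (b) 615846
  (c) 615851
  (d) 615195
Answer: b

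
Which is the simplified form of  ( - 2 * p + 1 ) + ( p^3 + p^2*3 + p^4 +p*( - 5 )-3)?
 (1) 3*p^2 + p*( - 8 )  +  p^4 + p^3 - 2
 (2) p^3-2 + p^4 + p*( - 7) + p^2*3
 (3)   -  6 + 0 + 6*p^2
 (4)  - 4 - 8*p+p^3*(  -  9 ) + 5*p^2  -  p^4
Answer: 2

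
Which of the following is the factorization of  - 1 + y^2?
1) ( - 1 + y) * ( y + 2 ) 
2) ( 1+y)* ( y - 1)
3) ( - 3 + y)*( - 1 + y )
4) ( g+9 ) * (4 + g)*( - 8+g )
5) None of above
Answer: 2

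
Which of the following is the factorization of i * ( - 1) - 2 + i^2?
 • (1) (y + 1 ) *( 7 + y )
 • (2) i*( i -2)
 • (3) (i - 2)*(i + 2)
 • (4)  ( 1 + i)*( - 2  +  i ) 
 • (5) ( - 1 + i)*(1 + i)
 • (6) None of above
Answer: 4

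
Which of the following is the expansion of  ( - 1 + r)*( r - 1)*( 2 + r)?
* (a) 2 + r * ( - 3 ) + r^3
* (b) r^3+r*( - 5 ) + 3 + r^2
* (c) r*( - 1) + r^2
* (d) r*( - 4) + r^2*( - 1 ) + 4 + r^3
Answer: a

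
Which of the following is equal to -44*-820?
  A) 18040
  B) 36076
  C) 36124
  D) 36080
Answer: D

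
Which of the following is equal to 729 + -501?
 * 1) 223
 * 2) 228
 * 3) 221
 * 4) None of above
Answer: 2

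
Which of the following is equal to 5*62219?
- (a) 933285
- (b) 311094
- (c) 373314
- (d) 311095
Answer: d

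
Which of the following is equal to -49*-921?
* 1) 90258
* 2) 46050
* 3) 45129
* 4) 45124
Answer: 3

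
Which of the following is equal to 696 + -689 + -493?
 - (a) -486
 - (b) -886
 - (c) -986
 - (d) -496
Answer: a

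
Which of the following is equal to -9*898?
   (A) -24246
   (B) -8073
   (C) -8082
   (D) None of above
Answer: C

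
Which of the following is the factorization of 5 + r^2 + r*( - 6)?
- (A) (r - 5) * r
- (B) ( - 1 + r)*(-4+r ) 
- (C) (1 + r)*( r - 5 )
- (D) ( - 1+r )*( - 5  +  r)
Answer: D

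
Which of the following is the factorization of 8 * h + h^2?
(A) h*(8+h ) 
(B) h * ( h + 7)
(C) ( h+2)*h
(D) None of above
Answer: A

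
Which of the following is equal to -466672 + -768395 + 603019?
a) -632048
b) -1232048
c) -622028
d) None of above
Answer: a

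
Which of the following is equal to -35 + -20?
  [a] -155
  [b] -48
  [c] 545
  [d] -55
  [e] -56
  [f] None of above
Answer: d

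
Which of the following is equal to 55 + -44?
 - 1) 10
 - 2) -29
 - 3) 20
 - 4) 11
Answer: 4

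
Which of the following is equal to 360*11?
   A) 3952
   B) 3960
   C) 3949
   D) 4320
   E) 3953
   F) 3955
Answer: B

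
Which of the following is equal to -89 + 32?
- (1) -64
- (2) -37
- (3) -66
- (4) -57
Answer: 4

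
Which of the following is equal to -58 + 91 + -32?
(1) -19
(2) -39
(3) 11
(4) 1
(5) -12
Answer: 4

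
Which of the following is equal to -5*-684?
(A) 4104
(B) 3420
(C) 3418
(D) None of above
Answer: B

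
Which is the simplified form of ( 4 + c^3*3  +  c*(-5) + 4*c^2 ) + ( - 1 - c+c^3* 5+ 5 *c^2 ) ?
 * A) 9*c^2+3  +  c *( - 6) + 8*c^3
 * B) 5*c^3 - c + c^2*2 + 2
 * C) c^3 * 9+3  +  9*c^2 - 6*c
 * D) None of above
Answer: A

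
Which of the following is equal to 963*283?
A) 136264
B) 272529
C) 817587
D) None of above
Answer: B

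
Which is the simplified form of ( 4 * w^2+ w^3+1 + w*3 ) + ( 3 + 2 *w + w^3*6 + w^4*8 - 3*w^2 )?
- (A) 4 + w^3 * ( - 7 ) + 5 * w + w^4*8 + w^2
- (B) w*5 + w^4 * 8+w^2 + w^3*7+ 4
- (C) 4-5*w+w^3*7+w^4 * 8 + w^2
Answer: B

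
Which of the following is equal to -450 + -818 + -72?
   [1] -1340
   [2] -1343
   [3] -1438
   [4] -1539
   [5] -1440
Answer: 1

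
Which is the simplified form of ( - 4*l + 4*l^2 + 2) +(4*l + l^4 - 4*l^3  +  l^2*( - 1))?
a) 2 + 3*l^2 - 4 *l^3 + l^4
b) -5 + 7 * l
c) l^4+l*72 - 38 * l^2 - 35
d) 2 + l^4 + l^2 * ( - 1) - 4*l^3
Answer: a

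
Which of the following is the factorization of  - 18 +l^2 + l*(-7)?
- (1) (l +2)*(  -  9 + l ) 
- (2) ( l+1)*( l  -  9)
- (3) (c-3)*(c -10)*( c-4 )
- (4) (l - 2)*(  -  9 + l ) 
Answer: 1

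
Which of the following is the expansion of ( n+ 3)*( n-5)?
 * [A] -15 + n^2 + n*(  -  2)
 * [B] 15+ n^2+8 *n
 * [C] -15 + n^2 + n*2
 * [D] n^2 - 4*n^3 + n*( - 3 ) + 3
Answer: A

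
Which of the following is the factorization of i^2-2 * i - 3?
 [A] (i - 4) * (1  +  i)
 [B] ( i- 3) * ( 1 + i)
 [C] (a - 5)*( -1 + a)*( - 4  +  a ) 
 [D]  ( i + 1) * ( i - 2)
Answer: B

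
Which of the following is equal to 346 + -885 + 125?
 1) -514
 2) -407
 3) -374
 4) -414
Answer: 4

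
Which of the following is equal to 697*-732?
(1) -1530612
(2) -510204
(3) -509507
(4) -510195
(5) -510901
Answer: 2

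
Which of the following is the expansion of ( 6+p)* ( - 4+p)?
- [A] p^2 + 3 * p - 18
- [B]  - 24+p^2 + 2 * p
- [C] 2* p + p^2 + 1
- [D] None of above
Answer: B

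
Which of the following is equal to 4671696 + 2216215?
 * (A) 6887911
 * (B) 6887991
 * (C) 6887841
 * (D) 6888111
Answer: A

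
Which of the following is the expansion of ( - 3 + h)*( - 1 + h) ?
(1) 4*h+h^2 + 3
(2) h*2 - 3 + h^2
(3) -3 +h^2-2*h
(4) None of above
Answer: 4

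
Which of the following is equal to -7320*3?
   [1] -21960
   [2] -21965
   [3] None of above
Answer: 1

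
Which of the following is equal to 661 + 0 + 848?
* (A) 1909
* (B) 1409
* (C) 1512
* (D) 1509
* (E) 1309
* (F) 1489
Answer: D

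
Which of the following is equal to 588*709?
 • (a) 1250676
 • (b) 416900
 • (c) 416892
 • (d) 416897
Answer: c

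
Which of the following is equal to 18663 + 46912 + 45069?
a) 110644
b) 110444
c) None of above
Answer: a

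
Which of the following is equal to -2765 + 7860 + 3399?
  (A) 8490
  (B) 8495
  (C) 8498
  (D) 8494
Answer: D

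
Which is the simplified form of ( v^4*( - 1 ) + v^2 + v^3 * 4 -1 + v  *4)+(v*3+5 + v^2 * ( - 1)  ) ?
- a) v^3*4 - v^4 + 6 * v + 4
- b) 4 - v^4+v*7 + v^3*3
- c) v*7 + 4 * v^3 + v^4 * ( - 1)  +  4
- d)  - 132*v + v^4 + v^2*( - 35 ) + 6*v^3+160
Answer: c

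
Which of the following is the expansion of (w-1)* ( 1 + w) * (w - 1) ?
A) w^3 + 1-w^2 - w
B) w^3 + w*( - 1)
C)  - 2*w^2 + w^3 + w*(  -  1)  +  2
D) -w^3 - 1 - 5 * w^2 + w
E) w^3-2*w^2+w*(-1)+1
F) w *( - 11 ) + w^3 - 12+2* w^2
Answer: A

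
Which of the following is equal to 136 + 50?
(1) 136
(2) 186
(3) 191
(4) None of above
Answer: 2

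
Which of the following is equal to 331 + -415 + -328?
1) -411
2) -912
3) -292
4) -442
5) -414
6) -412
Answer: 6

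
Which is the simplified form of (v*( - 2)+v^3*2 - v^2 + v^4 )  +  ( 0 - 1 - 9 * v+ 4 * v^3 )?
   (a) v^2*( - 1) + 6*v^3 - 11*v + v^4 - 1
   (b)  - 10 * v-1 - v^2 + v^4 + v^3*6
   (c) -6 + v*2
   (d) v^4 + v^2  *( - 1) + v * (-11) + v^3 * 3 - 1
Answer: a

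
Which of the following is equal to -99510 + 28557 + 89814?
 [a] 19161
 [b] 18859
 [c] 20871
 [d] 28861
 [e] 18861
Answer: e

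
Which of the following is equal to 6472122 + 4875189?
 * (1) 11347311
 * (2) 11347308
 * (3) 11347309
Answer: 1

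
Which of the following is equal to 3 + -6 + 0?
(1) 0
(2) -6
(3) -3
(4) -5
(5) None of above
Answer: 3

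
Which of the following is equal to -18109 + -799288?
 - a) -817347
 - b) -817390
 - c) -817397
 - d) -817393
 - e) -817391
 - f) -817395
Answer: c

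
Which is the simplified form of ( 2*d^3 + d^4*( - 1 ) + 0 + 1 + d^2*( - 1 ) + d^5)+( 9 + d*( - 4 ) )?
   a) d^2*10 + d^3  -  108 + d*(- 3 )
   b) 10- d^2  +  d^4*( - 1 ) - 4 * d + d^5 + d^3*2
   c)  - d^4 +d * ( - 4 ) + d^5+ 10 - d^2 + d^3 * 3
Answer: b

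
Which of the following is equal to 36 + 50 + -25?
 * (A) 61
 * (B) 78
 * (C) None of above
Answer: A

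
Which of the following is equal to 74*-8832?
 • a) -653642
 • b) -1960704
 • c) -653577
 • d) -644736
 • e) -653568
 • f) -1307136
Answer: e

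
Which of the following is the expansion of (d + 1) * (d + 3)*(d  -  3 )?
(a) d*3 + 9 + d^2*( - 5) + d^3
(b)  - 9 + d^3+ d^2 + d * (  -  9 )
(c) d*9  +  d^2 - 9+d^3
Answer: b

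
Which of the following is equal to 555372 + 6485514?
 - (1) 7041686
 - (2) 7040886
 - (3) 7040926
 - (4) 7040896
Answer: 2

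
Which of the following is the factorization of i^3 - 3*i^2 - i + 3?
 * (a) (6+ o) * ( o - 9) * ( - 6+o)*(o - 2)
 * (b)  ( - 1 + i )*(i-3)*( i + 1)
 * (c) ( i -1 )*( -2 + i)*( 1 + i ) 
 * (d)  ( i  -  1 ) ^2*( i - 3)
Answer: b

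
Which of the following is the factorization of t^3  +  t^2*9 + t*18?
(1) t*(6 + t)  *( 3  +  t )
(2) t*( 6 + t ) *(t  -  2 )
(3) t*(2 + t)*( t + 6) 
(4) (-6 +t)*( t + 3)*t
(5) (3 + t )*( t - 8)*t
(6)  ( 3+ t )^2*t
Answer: 1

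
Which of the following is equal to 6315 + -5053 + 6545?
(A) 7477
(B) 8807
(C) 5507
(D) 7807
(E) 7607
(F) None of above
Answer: D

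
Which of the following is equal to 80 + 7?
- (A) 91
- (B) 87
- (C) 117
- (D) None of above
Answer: B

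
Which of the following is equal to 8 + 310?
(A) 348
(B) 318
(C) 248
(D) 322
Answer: B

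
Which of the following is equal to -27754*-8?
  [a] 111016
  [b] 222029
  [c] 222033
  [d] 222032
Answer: d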